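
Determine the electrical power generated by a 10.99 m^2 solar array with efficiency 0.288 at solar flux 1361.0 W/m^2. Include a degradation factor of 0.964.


P = area * eta * S * degradation
P = 10.99 * 0.288 * 1361.0 * 0.964
P = 4152.6501 W

4152.6501 W


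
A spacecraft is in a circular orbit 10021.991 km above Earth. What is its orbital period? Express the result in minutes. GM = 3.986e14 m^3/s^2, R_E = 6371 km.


r = 16392.9910 km = 1.6392991e+07 m
T = 2*pi*sqrt(r^3/mu) = 2*pi*sqrt(4.405291e+21 / 3.986e14)
T = 20888.0800 s = 348.1347 min

348.1347 minutes


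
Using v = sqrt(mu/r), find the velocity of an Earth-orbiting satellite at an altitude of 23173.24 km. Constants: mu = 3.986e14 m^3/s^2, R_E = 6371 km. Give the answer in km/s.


r = R_E + alt = 6371.0 + 23173.24 = 29544.2400 km = 2.954424e+07 m
v = sqrt(mu/r) = sqrt(3.986e14 / 2.954424e+07) = 3673.0956 m/s = 3.6731 km/s

3.6731 km/s


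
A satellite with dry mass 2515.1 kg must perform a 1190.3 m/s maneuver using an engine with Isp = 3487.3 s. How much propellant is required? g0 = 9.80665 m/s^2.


ve = Isp * g0 = 3487.3 * 9.80665 = 34198.730545 m/s
mass ratio = exp(dv/ve) = exp(1190.3/34198.730545) = 1.03541818
m_prop = m_dry * (mr - 1) = 2515.1 * (1.03541818 - 1)
m_prop = 89.0803 kg

89.0803 kg


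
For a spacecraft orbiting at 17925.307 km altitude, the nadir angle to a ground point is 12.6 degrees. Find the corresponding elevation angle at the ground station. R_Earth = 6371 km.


r = R_E + alt = 24296.3070 km
Law of sines in the satellite / Earth-center / ground-point triangle:
  sin(nadir)/R_E = sin(90 + el)/r  =>  cos(el) = (r/R_E)*sin(nadir)
cos(el) = (24296.3070 / 6371.0000) * sin(12.6 deg) = 0.8319063
el = arccos(0.8319063) = 33.7049 deg
(Earth-central angle = 90 - nadir - el = 43.6951 deg)

33.7049 degrees


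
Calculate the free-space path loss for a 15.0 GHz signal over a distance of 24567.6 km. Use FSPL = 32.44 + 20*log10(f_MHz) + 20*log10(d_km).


f = 15.0 GHz = 15000.0000 MHz
d = 24567.6 km
FSPL = 32.44 + 20*log10(15000.0000) + 20*log10(24567.6)
FSPL = 32.44 + 83.5218 + 87.8073
FSPL = 203.7691 dB

203.7691 dB


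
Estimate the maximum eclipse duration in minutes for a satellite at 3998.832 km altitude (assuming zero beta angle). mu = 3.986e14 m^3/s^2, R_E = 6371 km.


r = 10369.8320 km
T = 175.1530 min
Eclipse fraction = arcsin(R_E/r)/pi = arcsin(6371.0000/10369.8320)/pi
= arcsin(0.6143783)/pi = 0.2105931
Eclipse duration = 0.2105931 * 175.1530 = 36.8860 min

36.8860 minutes


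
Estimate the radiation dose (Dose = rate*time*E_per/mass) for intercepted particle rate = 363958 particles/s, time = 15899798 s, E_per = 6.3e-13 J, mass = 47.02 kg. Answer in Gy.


Total energy deposited = rate * time * E_per
  = 363958 * 15899798 * 6.3e-13 = 3.6457 J
Dose = E_total / mass = 3.6457 / 47.02
Dose = 0.07753554 Gy

0.0775 Gy


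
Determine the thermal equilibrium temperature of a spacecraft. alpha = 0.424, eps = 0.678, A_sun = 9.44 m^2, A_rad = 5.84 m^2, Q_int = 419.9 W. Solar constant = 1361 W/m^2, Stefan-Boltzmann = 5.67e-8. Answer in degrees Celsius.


Numerator = alpha*S*A_sun + Q_int = 0.424*1361*9.44 + 419.9 = 5867.3842 W
Denominator = eps*sigma*A_rad = 0.678*5.67e-8*5.84 = 2.2450478e-07 W/K^4
T^4 = 2.6134785e+10 K^4
T = 402.0728 K = 128.9228 C

128.9228 degrees Celsius


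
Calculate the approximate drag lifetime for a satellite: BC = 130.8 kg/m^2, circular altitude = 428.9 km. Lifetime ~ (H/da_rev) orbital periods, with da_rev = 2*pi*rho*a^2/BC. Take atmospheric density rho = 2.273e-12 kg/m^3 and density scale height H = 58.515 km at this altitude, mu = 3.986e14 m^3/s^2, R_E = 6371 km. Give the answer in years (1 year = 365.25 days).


a = R_E + alt = 6799.9000 km = 6.7999e+06 m
da_rev = 2*pi*rho*a^2/BC = 2*pi*2.273e-12*(6.7999e+06)^2/130.8 = 5.048666 m per revolution
N = H/da_rev = 58515.0000 m / 5.048666 m = 11590.1911 revolutions
P = 2*pi*sqrt(a^3/mu) = 5580.3959 s
lifetime = N*P = 11590.1911 * 5580.3959 = 6.4677855e+07 s = 748.5863 days
years = 748.5863 / 365.25 = 2.0495 years

2.0495 years


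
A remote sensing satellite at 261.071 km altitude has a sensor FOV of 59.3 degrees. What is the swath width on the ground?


FOV = 59.3 deg = 1.0350 rad
swath = 2 * alt * tan(FOV/2) = 2 * 261.071 * tan(0.5174901)
swath = 2 * 261.071 * 0.5692339
swath = 297.2209 km

297.2209 km


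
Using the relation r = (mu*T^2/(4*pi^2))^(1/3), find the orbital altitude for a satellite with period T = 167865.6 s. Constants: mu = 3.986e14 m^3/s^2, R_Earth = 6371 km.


T = 167865.6 s
r = (mu*T^2/(4*pi^2))^(1/3) = (3.986e14 * 167865.6^2 / (4*pi^2))^(1/3)
r = 6.5770881e+07 m = 65770.8807 km
alt = r - R_E = 65770.8807 - 6371 = 59399.8807 km

59399.8807 km


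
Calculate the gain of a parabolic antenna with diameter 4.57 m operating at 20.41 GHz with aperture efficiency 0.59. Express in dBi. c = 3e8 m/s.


lambda = c/f = 3e8 / 2.041e+10 = 0.01469868 m
G = eta*(pi*D/lambda)^2 = 0.59*(pi*4.57/0.01469868)^2
G = 562895.3450 (linear)
G = 10*log10(562895.3450) = 57.5043 dBi

57.5043 dBi


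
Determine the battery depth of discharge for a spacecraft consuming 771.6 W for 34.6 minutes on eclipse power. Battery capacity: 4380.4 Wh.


E_used = P * t / 60 = 771.6 * 34.6 / 60 = 444.9560 Wh
DOD = E_used / E_total * 100 = 444.9560 / 4380.4 * 100
DOD = 10.1579 %

10.1579 %


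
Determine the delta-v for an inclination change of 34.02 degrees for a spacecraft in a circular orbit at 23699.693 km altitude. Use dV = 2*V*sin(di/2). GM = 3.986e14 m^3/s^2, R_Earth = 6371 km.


r = 30070.6930 km = 3.0070693e+07 m
V = sqrt(mu/r) = 3640.8009 m/s
di = 34.02 deg = 0.593761 rad
dV = 2*V*sin(di/2) = 2*3640.8009*sin(0.2968805)
dV = 2130.1496 m/s = 2.1301 km/s

2.1301 km/s


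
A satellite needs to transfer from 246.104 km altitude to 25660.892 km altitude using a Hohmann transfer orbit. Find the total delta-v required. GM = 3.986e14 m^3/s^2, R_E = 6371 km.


r1 = 6617.1040 km = 6.617104e+06 m
r2 = 32031.8920 km = 3.2031892e+07 m
dv1 = sqrt(mu/r1)*(sqrt(2*r2/(r1+r2)) - 1) = 2231.1435 m/s
dv2 = sqrt(mu/r2)*(1 - sqrt(2*r1/(r1+r2))) = 1463.3580 m/s
total dv = |dv1| + |dv2| = 2231.1435 + 1463.3580 = 3694.5015 m/s = 3.6945 km/s

3.6945 km/s


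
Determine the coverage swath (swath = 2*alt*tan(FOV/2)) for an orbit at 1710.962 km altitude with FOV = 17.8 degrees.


FOV = 17.8 deg = 0.3106686 rad
swath = 2 * alt * tan(FOV/2) = 2 * 1710.962 * tan(0.1553343)
swath = 2 * 1710.962 * 0.1565958
swath = 535.8590 km

535.8590 km


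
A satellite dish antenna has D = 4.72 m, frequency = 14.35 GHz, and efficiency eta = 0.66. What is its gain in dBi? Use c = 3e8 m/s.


lambda = c/f = 3e8 / 1.435e+10 = 0.02090592 m
G = eta*(pi*D/lambda)^2 = 0.66*(pi*4.72/0.02090592)^2
G = 332038.9034 (linear)
G = 10*log10(332038.9034) = 55.2119 dBi

55.2119 dBi


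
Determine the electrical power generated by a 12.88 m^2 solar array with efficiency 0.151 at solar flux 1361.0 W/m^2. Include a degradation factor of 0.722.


P = area * eta * S * degradation
P = 12.88 * 0.151 * 1361.0 * 0.722
P = 1911.1208 W

1911.1208 W


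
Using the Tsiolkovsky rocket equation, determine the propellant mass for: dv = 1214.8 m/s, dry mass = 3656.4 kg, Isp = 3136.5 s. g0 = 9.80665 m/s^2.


ve = Isp * g0 = 3136.5 * 9.80665 = 30758.557725 m/s
mass ratio = exp(dv/ve) = exp(1214.8/30758.557725) = 1.04028499
m_prop = m_dry * (mr - 1) = 3656.4 * (1.04028499 - 1)
m_prop = 147.2980 kg

147.2980 kg


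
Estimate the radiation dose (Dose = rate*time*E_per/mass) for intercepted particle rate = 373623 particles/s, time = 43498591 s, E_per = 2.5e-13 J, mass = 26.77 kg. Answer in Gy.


Total energy deposited = rate * time * E_per
  = 373623 * 43498591 * 2.5e-13 = 4.0630 J
Dose = E_total / mass = 4.0630 / 26.77
Dose = 0.1517751 Gy

0.1518 Gy


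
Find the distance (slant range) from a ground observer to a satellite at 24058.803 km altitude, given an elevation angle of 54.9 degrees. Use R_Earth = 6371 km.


h = 24058.803 km, el = 54.9 deg
d = -R_E*sin(el) + sqrt((R_E*sin(el))^2 + 2*R_E*h + h^2)
d = -6371.0000*sin(0.9581858) + sqrt((6371.0000*0.8181497)^2 + 2*6371.0000*24058.803 + 24058.803^2)
d = 24996.0556 km

24996.0556 km


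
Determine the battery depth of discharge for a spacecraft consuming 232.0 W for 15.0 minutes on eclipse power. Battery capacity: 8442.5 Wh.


E_used = P * t / 60 = 232.0 * 15.0 / 60 = 58.0000 Wh
DOD = E_used / E_total * 100 = 58.0000 / 8442.5 * 100
DOD = 0.6870003 %

0.6870 %


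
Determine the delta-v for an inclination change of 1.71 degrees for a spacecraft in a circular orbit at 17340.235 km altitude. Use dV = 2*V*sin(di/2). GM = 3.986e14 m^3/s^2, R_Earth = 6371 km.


r = 23711.2350 km = 2.3711235e+07 m
V = sqrt(mu/r) = 4100.0727 m/s
di = 1.71 deg = 0.02984513 rad
dV = 2*V*sin(di/2) = 2*4100.0727*sin(0.01492257)
dV = 122.3627 m/s = 0.1223627 km/s

0.1224 km/s


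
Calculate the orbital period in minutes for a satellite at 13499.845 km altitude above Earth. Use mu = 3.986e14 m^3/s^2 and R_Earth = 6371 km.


r = 19870.8450 km = 1.9870845e+07 m
T = 2*pi*sqrt(r^3/mu) = 2*pi*sqrt(7.8460127e+21 / 3.986e14)
T = 27876.3382 s = 464.6056 min

464.6056 minutes


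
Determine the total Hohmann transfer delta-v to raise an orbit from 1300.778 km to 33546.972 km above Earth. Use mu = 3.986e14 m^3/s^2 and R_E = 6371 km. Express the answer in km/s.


r1 = 7671.7780 km = 7.671778e+06 m
r2 = 39917.9720 km = 3.9917972e+07 m
dv1 = sqrt(mu/r1)*(sqrt(2*r2/(r1+r2)) - 1) = 2127.9525 m/s
dv2 = sqrt(mu/r2)*(1 - sqrt(2*r1/(r1+r2))) = 1365.6985 m/s
total dv = |dv1| + |dv2| = 2127.9525 + 1365.6985 = 3493.6510 m/s = 3.4937 km/s

3.4937 km/s


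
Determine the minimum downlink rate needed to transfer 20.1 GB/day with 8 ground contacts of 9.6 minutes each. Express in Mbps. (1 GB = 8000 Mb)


total contact time = 8 * 9.6 * 60 = 4608.0000 s
data = 20.1 GB = 160800.0000 Mb
rate = 160800.0000 / 4608.0000 = 34.8958 Mbps

34.8958 Mbps


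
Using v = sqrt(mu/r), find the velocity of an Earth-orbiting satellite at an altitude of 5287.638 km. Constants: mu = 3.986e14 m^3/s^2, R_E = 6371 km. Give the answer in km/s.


r = R_E + alt = 6371.0 + 5287.638 = 11658.6380 km = 1.1658638e+07 m
v = sqrt(mu/r) = sqrt(3.986e14 / 1.1658638e+07) = 5847.1568 m/s = 5.8472 km/s

5.8472 km/s


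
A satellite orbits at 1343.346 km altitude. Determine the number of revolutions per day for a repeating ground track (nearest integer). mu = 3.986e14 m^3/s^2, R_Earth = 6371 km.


r = 7.714346e+06 m
T = 2*pi*sqrt(r^3/mu) = 6743.1045 s = 112.3851 min
revs/day = 1440 / 112.3851 = 12.8131
Rounded: 13 revolutions per day

13 revolutions per day


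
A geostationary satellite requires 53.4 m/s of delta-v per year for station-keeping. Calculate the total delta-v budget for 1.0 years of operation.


dV = rate * years = 53.4 * 1.0
dV = 53.4000 m/s

53.4000 m/s


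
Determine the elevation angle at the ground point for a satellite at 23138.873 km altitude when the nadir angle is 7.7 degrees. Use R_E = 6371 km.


r = R_E + alt = 29509.8730 km
Law of sines in the satellite / Earth-center / ground-point triangle:
  sin(nadir)/R_E = sin(90 + el)/r  =>  cos(el) = (r/R_E)*sin(nadir)
cos(el) = (29509.8730 / 6371.0000) * sin(7.7 deg) = 0.6206114
el = arccos(0.6206114) = 51.6392 deg
(Earth-central angle = 90 - nadir - el = 30.6608 deg)

51.6392 degrees


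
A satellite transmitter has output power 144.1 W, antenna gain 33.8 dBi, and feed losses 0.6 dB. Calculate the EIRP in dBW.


Pt = 144.1 W = 21.5866 dBW
EIRP = Pt_dBW + Gt - losses = 21.5866 + 33.8 - 0.6 = 54.7866 dBW

54.7866 dBW


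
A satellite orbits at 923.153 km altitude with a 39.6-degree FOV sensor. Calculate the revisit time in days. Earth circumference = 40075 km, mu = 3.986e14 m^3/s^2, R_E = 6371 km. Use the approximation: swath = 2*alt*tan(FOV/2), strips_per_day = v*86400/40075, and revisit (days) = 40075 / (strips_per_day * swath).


swath = 2*923.153*tan(0.3455752) = 664.7111 km
v = sqrt(mu/r) = 7392.3277 m/s = 7.3923 km/s
strips/day = v*86400/40075 = 7.3923*86400/40075 = 15.9375
coverage/day = strips * swath = 15.9375 * 664.7111 = 10593.8625 km
revisit = 40075 / 10593.8625 = 3.7829 days

3.7829 days


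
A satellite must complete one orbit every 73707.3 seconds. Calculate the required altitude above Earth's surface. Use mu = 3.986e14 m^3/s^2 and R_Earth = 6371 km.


T = 73707.3 s
r = (mu*T^2/(4*pi^2))^(1/3) = (3.986e14 * 73707.3^2 / (4*pi^2))^(1/3)
r = 3.799556e+07 m = 37995.5604 km
alt = r - R_E = 37995.5604 - 6371 = 31624.5604 km

31624.5604 km


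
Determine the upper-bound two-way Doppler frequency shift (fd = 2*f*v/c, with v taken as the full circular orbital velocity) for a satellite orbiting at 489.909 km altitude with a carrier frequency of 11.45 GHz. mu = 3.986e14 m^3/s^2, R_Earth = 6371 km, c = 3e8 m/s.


r = 6.860909e+06 m
v = sqrt(mu/r) = 7622.1557 m/s (worst-case radial velocity)
f = 11.45 GHz = 1.145e+10 Hz
fd = 2*f*v/c = 2*1.145e+10*7622.1557/3.0e+08
fd = 581824.5540 Hz

581824.5540 Hz


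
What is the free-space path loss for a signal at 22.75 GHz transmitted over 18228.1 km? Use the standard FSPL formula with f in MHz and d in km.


f = 22.75 GHz = 22750.0000 MHz
d = 18228.1 km
FSPL = 32.44 + 20*log10(22750.0000) + 20*log10(18228.1)
FSPL = 32.44 + 87.1396 + 85.2148
FSPL = 204.7945 dB

204.7945 dB


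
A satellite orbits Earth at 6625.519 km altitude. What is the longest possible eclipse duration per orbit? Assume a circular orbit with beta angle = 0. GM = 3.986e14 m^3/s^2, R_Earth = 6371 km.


r = 12996.5190 km
T = 245.7540 min
Eclipse fraction = arcsin(R_E/r)/pi = arcsin(6371.0000/12996.5190)/pi
= arcsin(0.4902082)/pi = 0.1630793
Eclipse duration = 0.1630793 * 245.7540 = 40.0774 min

40.0774 minutes


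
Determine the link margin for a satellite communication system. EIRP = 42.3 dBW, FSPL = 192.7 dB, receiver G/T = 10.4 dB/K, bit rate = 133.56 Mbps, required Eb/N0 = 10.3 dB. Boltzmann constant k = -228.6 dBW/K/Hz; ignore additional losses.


C/N0 = EIRP - FSPL + G/T - k = 42.3 - 192.7 + 10.4 - (-228.6)
C/N0 = 88.6000 dB-Hz
R_b = 133.56 Mbps = 1.3356e+08 bps -> 10*log10(R_b) = 81.2568 dB-Hz
Eb/N0 = C/N0 - 10*log10(R_b) = 88.6000 - 81.2568 = 7.3432 dB
Margin = Eb/N0 - Eb/N0_req = 7.3432 - 10.3 = -2.9568 dB (negative margin: link does not close)

-2.9568 dB


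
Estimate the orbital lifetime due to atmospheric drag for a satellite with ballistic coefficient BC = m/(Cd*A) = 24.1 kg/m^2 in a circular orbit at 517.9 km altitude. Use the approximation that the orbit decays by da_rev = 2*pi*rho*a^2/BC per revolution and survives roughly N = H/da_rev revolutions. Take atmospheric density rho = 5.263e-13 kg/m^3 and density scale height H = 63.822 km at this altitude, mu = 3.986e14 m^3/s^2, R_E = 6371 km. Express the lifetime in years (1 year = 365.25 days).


a = R_E + alt = 6888.9000 km = 6.8889e+06 m
da_rev = 2*pi*rho*a^2/BC = 2*pi*5.263e-13*(6.8889e+06)^2/24.1 = 6.511724 m per revolution
N = H/da_rev = 63822.0000 m / 6.511724 m = 9801.0917 revolutions
P = 2*pi*sqrt(a^3/mu) = 5690.3115 s
lifetime = N*P = 9801.0917 * 5690.3115 = 5.5771265e+07 s = 645.5008 days
years = 645.5008 / 365.25 = 1.7673 years

1.7673 years


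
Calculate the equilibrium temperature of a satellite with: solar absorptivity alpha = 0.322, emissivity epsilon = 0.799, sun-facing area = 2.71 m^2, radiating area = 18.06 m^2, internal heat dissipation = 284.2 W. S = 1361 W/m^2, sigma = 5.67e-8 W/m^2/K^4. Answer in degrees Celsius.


Numerator = alpha*S*A_sun + Q_int = 0.322*1361*2.71 + 284.2 = 1471.8358 W
Denominator = eps*sigma*A_rad = 0.799*5.67e-8*18.06 = 8.181776e-07 W/K^4
T^4 = 1.7989197e+09 K^4
T = 205.9458 K = -67.2042 C

-67.2042 degrees Celsius


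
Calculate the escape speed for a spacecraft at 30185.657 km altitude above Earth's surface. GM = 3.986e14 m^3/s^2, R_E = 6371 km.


r = 6371.0 + 30185.657 = 36556.6570 km = 3.6556657e+07 m
v_esc = sqrt(2*mu/r) = sqrt(2*3.986e14 / 3.6556657e+07)
v_esc = 4669.8229 m/s = 4.6698 km/s

4.6698 km/s


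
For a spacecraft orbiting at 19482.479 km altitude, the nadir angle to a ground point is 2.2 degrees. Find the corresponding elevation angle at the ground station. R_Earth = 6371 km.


r = R_E + alt = 25853.4790 km
Law of sines in the satellite / Earth-center / ground-point triangle:
  sin(nadir)/R_E = sin(90 + el)/r  =>  cos(el) = (r/R_E)*sin(nadir)
cos(el) = (25853.4790 / 6371.0000) * sin(2.2 deg) = 0.1557775
el = arccos(0.1557775) = 81.0381 deg
(Earth-central angle = 90 - nadir - el = 6.7619 deg)

81.0381 degrees


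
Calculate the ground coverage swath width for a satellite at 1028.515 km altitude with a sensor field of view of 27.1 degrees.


FOV = 27.1 deg = 0.4729842 rad
swath = 2 * alt * tan(FOV/2) = 2 * 1028.515 * tan(0.2364921)
swath = 2 * 1028.515 * 0.2410019
swath = 495.7482 km

495.7482 km


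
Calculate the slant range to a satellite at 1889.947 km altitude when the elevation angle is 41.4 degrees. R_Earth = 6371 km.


h = 1889.947 km, el = 41.4 deg
d = -R_E*sin(el) + sqrt((R_E*sin(el))^2 + 2*R_E*h + h^2)
d = -6371.0000*sin(0.7225663) + sqrt((6371.0000*0.6613119)^2 + 2*6371.0000*1889.947 + 1889.947^2)
d = 2525.0912 km

2525.0912 km


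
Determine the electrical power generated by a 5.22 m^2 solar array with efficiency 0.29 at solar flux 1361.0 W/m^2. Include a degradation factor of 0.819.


P = area * eta * S * degradation
P = 5.22 * 0.29 * 1361.0 * 0.819
P = 1687.3708 W

1687.3708 W


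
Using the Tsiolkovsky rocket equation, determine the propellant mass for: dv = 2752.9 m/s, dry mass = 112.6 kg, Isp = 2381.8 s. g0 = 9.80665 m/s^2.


ve = Isp * g0 = 2381.8 * 9.80665 = 23357.478970 m/s
mass ratio = exp(dv/ve) = exp(2752.9/23357.478970) = 1.12508599
m_prop = m_dry * (mr - 1) = 112.6 * (1.12508599 - 1)
m_prop = 14.0847 kg

14.0847 kg


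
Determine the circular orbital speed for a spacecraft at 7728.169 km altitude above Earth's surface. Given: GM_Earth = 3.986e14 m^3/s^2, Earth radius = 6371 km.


r = R_E + alt = 6371.0 + 7728.169 = 14099.1690 km = 1.4099169e+07 m
v = sqrt(mu/r) = sqrt(3.986e14 / 1.4099169e+07) = 5317.0640 m/s = 5.3171 km/s

5.3171 km/s


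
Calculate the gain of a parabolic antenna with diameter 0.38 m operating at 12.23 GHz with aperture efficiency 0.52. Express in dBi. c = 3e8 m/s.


lambda = c/f = 3e8 / 1.223e+10 = 0.02452984 m
G = eta*(pi*D/lambda)^2 = 0.52*(pi*0.38/0.02452984)^2
G = 1231.6312 (linear)
G = 10*log10(1231.6312) = 30.9048 dBi

30.9048 dBi


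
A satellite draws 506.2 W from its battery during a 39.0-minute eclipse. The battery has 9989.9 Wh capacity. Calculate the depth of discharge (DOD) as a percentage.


E_used = P * t / 60 = 506.2 * 39.0 / 60 = 329.0300 Wh
DOD = E_used / E_total * 100 = 329.0300 / 9989.9 * 100
DOD = 3.2936 %

3.2936 %


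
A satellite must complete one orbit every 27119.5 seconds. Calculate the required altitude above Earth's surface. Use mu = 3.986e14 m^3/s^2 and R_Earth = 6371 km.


T = 27119.5 s
r = (mu*T^2/(4*pi^2))^(1/3) = (3.986e14 * 27119.5^2 / (4*pi^2))^(1/3)
r = 1.9509537e+07 m = 19509.5374 km
alt = r - R_E = 19509.5374 - 6371 = 13138.5374 km

13138.5374 km


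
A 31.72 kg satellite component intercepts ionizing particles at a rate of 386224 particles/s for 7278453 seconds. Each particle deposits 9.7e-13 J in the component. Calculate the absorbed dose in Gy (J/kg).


Total energy deposited = rate * time * E_per
  = 386224 * 7278453 * 9.7e-13 = 2.7268 J
Dose = E_total / mass = 2.7268 / 31.72
Dose = 0.08596406 Gy

0.0860 Gy


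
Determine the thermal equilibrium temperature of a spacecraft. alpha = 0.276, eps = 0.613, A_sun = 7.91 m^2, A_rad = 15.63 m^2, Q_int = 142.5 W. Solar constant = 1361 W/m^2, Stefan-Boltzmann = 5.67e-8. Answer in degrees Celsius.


Numerator = alpha*S*A_sun + Q_int = 0.276*1361*7.91 + 142.5 = 3113.7808 W
Denominator = eps*sigma*A_rad = 0.613*5.67e-8*15.63 = 5.4325347e-07 W/K^4
T^4 = 5.7317273e+09 K^4
T = 275.1512 K = 2.0012 C

2.0012 degrees Celsius


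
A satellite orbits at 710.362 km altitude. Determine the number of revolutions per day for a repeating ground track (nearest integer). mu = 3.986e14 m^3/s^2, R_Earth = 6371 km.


r = 7.081362e+06 m
T = 2*pi*sqrt(r^3/mu) = 5930.4332 s = 98.8406 min
revs/day = 1440 / 98.8406 = 14.5689
Rounded: 15 revolutions per day

15 revolutions per day


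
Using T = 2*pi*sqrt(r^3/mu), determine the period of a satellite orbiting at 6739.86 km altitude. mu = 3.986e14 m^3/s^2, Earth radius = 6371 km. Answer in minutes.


r = 13110.8600 km = 1.311086e+07 m
T = 2*pi*sqrt(r^3/mu) = 2*pi*sqrt(2.2536867e+21 / 3.986e14)
T = 14940.2543 s = 249.0042 min

249.0042 minutes


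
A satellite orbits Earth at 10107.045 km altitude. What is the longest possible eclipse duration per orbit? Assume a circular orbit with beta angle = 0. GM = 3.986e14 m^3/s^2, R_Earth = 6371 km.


r = 16478.0450 km
T = 350.8476 min
Eclipse fraction = arcsin(R_E/r)/pi = arcsin(6371.0000/16478.0450)/pi
= arcsin(0.3866357)/pi = 0.1263629
Eclipse duration = 0.1263629 * 350.8476 = 44.3341 min

44.3341 minutes


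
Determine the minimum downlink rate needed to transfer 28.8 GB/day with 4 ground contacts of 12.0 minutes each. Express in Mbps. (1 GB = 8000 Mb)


total contact time = 4 * 12.0 * 60 = 2880.0000 s
data = 28.8 GB = 230400.0000 Mb
rate = 230400.0000 / 2880.0000 = 80.0000 Mbps

80.0000 Mbps


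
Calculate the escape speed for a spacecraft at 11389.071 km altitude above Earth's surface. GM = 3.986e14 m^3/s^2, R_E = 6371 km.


r = 6371.0 + 11389.071 = 17760.0710 km = 1.7760071e+07 m
v_esc = sqrt(2*mu/r) = sqrt(2*3.986e14 / 1.7760071e+07)
v_esc = 6699.7916 m/s = 6.6998 km/s

6.6998 km/s


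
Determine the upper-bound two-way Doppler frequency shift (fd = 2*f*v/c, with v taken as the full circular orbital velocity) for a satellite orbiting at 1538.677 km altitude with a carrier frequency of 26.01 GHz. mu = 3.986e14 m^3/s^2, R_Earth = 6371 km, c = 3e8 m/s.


r = 7.909677e+06 m
v = sqrt(mu/r) = 7098.8708 m/s (worst-case radial velocity)
f = 26.01 GHz = 2.601e+10 Hz
fd = 2*f*v/c = 2*2.601e+10*7098.8708/3.0e+08
fd = 1.2309442e+06 Hz

1.2309e+06 Hz


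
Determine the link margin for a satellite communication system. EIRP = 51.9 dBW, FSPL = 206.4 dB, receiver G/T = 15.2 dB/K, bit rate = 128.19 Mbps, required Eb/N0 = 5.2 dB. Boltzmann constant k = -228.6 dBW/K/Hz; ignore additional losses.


C/N0 = EIRP - FSPL + G/T - k = 51.9 - 206.4 + 15.2 - (-228.6)
C/N0 = 89.3000 dB-Hz
R_b = 128.19 Mbps = 1.2819e+08 bps -> 10*log10(R_b) = 81.0785 dB-Hz
Eb/N0 = C/N0 - 10*log10(R_b) = 89.3000 - 81.0785 = 8.2215 dB
Margin = Eb/N0 - Eb/N0_req = 8.2215 - 5.2 = 3.0215 dB (link closes)

3.0215 dB


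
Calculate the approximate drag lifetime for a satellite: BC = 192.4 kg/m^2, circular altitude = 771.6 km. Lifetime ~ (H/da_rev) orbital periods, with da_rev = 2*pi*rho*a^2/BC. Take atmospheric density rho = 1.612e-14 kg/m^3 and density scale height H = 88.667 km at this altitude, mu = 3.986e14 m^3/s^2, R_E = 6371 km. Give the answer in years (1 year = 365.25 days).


a = R_E + alt = 7142.6000 km = 7.1426e+06 m
da_rev = 2*pi*rho*a^2/BC = 2*pi*1.612e-14*(7.1426e+06)^2/192.4 = 0.0268566907 m per revolution
N = H/da_rev = 88667.0000 m / 0.0268566907 m = 3.3014864e+06 revolutions
P = 2*pi*sqrt(a^3/mu) = 6007.5268 s
lifetime = N*P = 3.3014864e+06 * 6007.5268 = 1.9833768e+10 s = 229557.5021 days
years = 229557.5021 / 365.25 = 628.4942 years

628.4942 years


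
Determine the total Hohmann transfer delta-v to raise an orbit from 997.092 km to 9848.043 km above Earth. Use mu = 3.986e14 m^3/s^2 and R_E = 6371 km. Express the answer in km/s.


r1 = 7368.0920 km = 7.368092e+06 m
r2 = 16219.0430 km = 1.6219043e+07 m
dv1 = sqrt(mu/r1)*(sqrt(2*r2/(r1+r2)) - 1) = 1270.2946 m/s
dv2 = sqrt(mu/r2)*(1 - sqrt(2*r1/(r1+r2))) = 1039.0039 m/s
total dv = |dv1| + |dv2| = 1270.2946 + 1039.0039 = 2309.2985 m/s = 2.3093 km/s

2.3093 km/s


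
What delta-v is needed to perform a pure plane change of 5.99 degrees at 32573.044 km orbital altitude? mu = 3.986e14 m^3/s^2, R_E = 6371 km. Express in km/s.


r = 38944.0440 km = 3.8944044e+07 m
V = sqrt(mu/r) = 3199.2496 m/s
di = 5.99 deg = 0.1045452 rad
dV = 2*V*sin(di/2) = 2*3199.2496*sin(0.05227261)
dV = 334.3140 m/s = 0.334314 km/s

0.3343 km/s


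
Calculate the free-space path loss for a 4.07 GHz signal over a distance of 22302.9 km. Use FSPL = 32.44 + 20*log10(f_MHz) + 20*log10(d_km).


f = 4.07 GHz = 4070.0000 MHz
d = 22302.9 km
FSPL = 32.44 + 20*log10(4070.0000) + 20*log10(22302.9)
FSPL = 32.44 + 72.1919 + 86.9672
FSPL = 191.5991 dB

191.5991 dB


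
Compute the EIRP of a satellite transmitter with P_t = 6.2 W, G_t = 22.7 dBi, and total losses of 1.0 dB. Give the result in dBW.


Pt = 6.2 W = 7.9239 dBW
EIRP = Pt_dBW + Gt - losses = 7.9239 + 22.7 - 1.0 = 29.6239 dBW

29.6239 dBW


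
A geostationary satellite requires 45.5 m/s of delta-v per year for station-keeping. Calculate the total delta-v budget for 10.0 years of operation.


dV = rate * years = 45.5 * 10.0
dV = 455.0000 m/s

455.0000 m/s


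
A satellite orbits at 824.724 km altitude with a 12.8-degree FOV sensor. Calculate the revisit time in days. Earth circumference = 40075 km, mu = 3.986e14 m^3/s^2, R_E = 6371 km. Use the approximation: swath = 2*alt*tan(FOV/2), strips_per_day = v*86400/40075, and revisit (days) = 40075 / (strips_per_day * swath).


swath = 2*824.724*tan(0.1117011) = 185.0152 km
v = sqrt(mu/r) = 7442.7152 m/s = 7.4427 km/s
strips/day = v*86400/40075 = 7.4427*86400/40075 = 16.0462
coverage/day = strips * swath = 16.0462 * 185.0152 = 2968.7875 km
revisit = 40075 / 2968.7875 = 13.4988 days

13.4988 days


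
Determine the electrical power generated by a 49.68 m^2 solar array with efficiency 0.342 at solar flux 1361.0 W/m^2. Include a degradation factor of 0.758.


P = area * eta * S * degradation
P = 49.68 * 0.342 * 1361.0 * 0.758
P = 17528.1073 W

17528.1073 W


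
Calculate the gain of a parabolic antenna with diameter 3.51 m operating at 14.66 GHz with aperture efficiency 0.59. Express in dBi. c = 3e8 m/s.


lambda = c/f = 3e8 / 1.466e+10 = 0.02046385 m
G = eta*(pi*D/lambda)^2 = 0.59*(pi*3.51/0.02046385)^2
G = 171313.4342 (linear)
G = 10*log10(171313.4342) = 52.3379 dBi

52.3379 dBi


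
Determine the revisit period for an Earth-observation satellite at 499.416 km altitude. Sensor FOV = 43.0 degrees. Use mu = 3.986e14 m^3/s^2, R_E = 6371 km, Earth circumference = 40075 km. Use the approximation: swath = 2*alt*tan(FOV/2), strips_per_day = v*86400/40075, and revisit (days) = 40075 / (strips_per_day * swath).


swath = 2*499.416*tan(0.3752458) = 393.4504 km
v = sqrt(mu/r) = 7616.8803 m/s = 7.6169 km/s
strips/day = v*86400/40075 = 7.6169*86400/40075 = 16.4217
coverage/day = strips * swath = 16.4217 * 393.4504 = 6461.1127 km
revisit = 40075 / 6461.1127 = 6.2025 days

6.2025 days


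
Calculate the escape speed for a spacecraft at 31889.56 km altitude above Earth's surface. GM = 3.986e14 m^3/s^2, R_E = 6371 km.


r = 6371.0 + 31889.56 = 38260.5600 km = 3.826056e+07 m
v_esc = sqrt(2*mu/r) = sqrt(2*3.986e14 / 3.826056e+07)
v_esc = 4564.6553 m/s = 4.5647 km/s

4.5647 km/s


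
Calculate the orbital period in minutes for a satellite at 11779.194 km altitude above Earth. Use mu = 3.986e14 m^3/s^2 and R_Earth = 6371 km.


r = 18150.1940 km = 1.8150194e+07 m
T = 2*pi*sqrt(r^3/mu) = 2*pi*sqrt(5.9792101e+21 / 3.986e14)
T = 24335.0996 s = 405.5850 min

405.5850 minutes


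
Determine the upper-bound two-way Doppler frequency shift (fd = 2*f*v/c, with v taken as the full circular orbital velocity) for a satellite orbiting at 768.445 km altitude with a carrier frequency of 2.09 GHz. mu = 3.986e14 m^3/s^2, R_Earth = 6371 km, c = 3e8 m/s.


r = 7.139445e+06 m
v = sqrt(mu/r) = 7471.9924 m/s (worst-case radial velocity)
f = 2.09 GHz = 2.09e+09 Hz
fd = 2*f*v/c = 2*2.09e+09*7471.9924/3.0e+08
fd = 104109.7607 Hz

104109.7607 Hz


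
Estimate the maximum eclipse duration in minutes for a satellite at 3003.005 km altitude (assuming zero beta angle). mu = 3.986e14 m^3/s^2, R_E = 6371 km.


r = 9374.0050 km
T = 150.5386 min
Eclipse fraction = arcsin(R_E/r)/pi = arcsin(6371.0000/9374.0050)/pi
= arcsin(0.6796455)/pi = 0.2378664
Eclipse duration = 0.2378664 * 150.5386 = 35.8081 min

35.8081 minutes


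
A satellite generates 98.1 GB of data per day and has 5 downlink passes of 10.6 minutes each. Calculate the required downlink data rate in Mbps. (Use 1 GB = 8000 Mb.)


total contact time = 5 * 10.6 * 60 = 3180.0000 s
data = 98.1 GB = 784800.0000 Mb
rate = 784800.0000 / 3180.0000 = 246.7925 Mbps

246.7925 Mbps


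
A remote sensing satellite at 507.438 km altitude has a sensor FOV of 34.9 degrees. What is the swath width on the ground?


FOV = 34.9 deg = 0.6091199 rad
swath = 2 * alt * tan(FOV/2) = 2 * 507.438 * tan(0.30456)
swath = 2 * 507.438 * 0.3143396
swath = 319.0157 km

319.0157 km


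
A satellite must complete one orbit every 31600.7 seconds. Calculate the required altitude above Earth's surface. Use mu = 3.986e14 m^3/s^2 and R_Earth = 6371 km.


T = 31600.7 s
r = (mu*T^2/(4*pi^2))^(1/3) = (3.986e14 * 31600.7^2 / (4*pi^2))^(1/3)
r = 2.1603477e+07 m = 21603.4770 km
alt = r - R_E = 21603.4770 - 6371 = 15232.4770 km

15232.4770 km


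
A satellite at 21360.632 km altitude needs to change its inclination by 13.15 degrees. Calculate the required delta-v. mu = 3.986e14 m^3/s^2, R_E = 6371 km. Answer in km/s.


r = 27731.6320 km = 2.7731632e+07 m
V = sqrt(mu/r) = 3791.2370 m/s
di = 13.15 deg = 0.2295108 rad
dV = 2*V*sin(di/2) = 2*3791.2370*sin(0.1147554)
dV = 868.2213 m/s = 0.8682213 km/s

0.8682 km/s


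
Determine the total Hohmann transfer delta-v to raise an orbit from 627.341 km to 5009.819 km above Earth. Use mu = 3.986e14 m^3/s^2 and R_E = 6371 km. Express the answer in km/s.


r1 = 6998.3410 km = 6.998341e+06 m
r2 = 11380.8190 km = 1.1380819e+07 m
dv1 = sqrt(mu/r1)*(sqrt(2*r2/(r1+r2)) - 1) = 851.7170 m/s
dv2 = sqrt(mu/r2)*(1 - sqrt(2*r1/(r1+r2))) = 753.5549 m/s
total dv = |dv1| + |dv2| = 851.7170 + 753.5549 = 1605.2718 m/s = 1.6053 km/s

1.6053 km/s


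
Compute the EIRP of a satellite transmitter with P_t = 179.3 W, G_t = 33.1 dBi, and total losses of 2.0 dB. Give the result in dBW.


Pt = 179.3 W = 22.5358 dBW
EIRP = Pt_dBW + Gt - losses = 22.5358 + 33.1 - 2.0 = 53.6358 dBW

53.6358 dBW


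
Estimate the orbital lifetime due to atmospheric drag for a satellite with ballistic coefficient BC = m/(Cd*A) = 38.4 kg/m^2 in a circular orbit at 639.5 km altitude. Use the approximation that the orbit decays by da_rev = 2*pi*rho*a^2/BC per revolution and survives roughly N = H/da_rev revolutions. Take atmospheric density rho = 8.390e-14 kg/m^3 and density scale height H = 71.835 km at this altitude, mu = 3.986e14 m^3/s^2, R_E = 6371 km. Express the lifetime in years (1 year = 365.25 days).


a = R_E + alt = 7010.5000 km = 7.0105e+06 m
da_rev = 2*pi*rho*a^2/BC = 2*pi*8.390e-14*(7.0105e+06)^2/38.4 = 0.67469671 m per revolution
N = H/da_rev = 71835.0000 m / 0.67469671 m = 106470.0613 revolutions
P = 2*pi*sqrt(a^3/mu) = 5841.6390 s
lifetime = N*P = 106470.0613 * 5841.6390 = 6.2195966e+08 s = 7198.6071 days
years = 7198.6071 / 365.25 = 19.7087 years

19.7087 years


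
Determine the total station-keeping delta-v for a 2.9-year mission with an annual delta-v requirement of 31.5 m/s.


dV = rate * years = 31.5 * 2.9
dV = 91.3500 m/s

91.3500 m/s


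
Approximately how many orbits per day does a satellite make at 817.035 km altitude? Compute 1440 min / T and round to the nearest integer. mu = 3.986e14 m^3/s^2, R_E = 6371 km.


r = 7.188035e+06 m
T = 2*pi*sqrt(r^3/mu) = 6064.9398 s = 101.0823 min
revs/day = 1440 / 101.0823 = 14.2458
Rounded: 14 revolutions per day

14 revolutions per day


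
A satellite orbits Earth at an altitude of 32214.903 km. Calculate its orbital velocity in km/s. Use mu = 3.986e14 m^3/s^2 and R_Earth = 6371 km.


r = R_E + alt = 6371.0 + 32214.903 = 38585.9030 km = 3.8585903e+07 m
v = sqrt(mu/r) = sqrt(3.986e14 / 3.8585903e+07) = 3214.0625 m/s = 3.2141 km/s

3.2141 km/s


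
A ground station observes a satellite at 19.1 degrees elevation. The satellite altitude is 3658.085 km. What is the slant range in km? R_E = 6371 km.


h = 3658.085 km, el = 19.1 deg
d = -R_E*sin(el) + sqrt((R_E*sin(el))^2 + 2*R_E*h + h^2)
d = -6371.0000*sin(0.3333579) + sqrt((6371.0000*0.3272179)^2 + 2*6371.0000*3658.085 + 3658.085^2)
d = 5936.4481 km

5936.4481 km


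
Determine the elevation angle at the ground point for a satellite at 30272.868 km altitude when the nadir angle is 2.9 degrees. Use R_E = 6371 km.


r = R_E + alt = 36643.8680 km
Law of sines in the satellite / Earth-center / ground-point triangle:
  sin(nadir)/R_E = sin(90 + el)/r  =>  cos(el) = (r/R_E)*sin(nadir)
cos(el) = (36643.8680 / 6371.0000) * sin(2.9 deg) = 0.2909937
el = arccos(0.2909937) = 73.0825 deg
(Earth-central angle = 90 - nadir - el = 14.0175 deg)

73.0825 degrees


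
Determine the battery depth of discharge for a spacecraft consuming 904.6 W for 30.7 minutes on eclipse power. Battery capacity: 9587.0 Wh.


E_used = P * t / 60 = 904.6 * 30.7 / 60 = 462.8537 Wh
DOD = E_used / E_total * 100 = 462.8537 / 9587.0 * 100
DOD = 4.8279 %

4.8279 %


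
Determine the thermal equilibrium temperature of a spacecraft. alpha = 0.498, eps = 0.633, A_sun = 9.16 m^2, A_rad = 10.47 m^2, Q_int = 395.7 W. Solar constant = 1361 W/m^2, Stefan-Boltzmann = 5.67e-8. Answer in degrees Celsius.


Numerator = alpha*S*A_sun + Q_int = 0.498*1361*9.16 + 395.7 = 6604.1465 W
Denominator = eps*sigma*A_rad = 0.633*5.67e-8*10.47 = 3.7577982e-07 W/K^4
T^4 = 1.7574511e+10 K^4
T = 364.1001 K = 90.9501 C

90.9501 degrees Celsius


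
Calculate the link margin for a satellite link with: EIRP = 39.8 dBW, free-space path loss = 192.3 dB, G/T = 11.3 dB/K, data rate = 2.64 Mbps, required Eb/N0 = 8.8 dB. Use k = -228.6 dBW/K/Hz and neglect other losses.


C/N0 = EIRP - FSPL + G/T - k = 39.8 - 192.3 + 11.3 - (-228.6)
C/N0 = 87.4000 dB-Hz
R_b = 2.64 Mbps = 2.64e+06 bps -> 10*log10(R_b) = 64.2160 dB-Hz
Eb/N0 = C/N0 - 10*log10(R_b) = 87.4000 - 64.2160 = 23.1840 dB
Margin = Eb/N0 - Eb/N0_req = 23.1840 - 8.8 = 14.3840 dB (link closes)

14.3840 dB


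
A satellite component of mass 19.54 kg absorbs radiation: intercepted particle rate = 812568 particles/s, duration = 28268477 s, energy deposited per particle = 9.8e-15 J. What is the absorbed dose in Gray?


Total energy deposited = rate * time * E_per
  = 812568 * 28268477 * 9.8e-15 = 0.2251066 J
Dose = E_total / mass = 0.2251066 / 19.54
Dose = 0.0115203 Gy

0.0115 Gy


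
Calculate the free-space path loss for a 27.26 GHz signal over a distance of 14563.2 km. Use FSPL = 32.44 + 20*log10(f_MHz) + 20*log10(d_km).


f = 27.26 GHz = 27260.0000 MHz
d = 14563.2 km
FSPL = 32.44 + 20*log10(27260.0000) + 20*log10(14563.2)
FSPL = 32.44 + 88.7105 + 83.2651
FSPL = 204.4157 dB

204.4157 dB


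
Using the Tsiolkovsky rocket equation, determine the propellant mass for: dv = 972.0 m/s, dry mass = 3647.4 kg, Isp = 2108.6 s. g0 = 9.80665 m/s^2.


ve = Isp * g0 = 2108.6 * 9.80665 = 20678.302190 m/s
mass ratio = exp(dv/ve) = exp(972.0/20678.302190) = 1.04812808
m_prop = m_dry * (mr - 1) = 3647.4 * (1.04812808 - 1)
m_prop = 175.5424 kg

175.5424 kg


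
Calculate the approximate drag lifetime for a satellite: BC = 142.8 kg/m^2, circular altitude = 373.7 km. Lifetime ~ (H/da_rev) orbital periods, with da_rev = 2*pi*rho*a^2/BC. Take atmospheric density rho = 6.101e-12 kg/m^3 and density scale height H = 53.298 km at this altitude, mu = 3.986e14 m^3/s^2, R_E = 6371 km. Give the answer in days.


a = R_E + alt = 6744.7000 km = 6.7447e+06 m
da_rev = 2*pi*rho*a^2/BC = 2*pi*6.101e-12*(6.7447e+06)^2/142.8 = 12.211752 m per revolution
N = H/da_rev = 53298.0000 m / 12.211752 m = 4364.4845 revolutions
P = 2*pi*sqrt(a^3/mu) = 5512.5835 s
lifetime = N*P = 4364.4845 * 5512.5835 = 2.4059585e+07 s = 278.4674 days

278.4674 days


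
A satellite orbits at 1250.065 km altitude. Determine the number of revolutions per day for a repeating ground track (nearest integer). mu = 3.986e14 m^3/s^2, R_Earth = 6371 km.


r = 7.621065e+06 m
T = 2*pi*sqrt(r^3/mu) = 6621.1697 s = 110.3528 min
revs/day = 1440 / 110.3528 = 13.0491
Rounded: 13 revolutions per day

13 revolutions per day


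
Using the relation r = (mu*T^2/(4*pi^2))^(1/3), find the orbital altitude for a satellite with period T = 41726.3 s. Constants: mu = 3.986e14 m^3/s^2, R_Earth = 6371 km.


T = 41726.3 s
r = (mu*T^2/(4*pi^2))^(1/3) = (3.986e14 * 41726.3^2 / (4*pi^2))^(1/3)
r = 2.6001542e+07 m = 26001.5419 km
alt = r - R_E = 26001.5419 - 6371 = 19630.5419 km

19630.5419 km


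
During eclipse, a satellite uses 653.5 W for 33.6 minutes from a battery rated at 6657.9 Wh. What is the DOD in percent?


E_used = P * t / 60 = 653.5 * 33.6 / 60 = 365.9600 Wh
DOD = E_used / E_total * 100 = 365.9600 / 6657.9 * 100
DOD = 5.4966 %

5.4966 %


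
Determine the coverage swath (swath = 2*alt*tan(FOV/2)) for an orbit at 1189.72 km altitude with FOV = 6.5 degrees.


FOV = 6.5 deg = 0.1134464 rad
swath = 2 * alt * tan(FOV/2) = 2 * 1189.72 * tan(0.0567232)
swath = 2 * 1189.72 * 0.05678412
swath = 135.1144 km

135.1144 km


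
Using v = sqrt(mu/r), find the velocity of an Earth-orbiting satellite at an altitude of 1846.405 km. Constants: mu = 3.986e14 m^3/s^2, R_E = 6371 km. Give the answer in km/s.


r = R_E + alt = 6371.0 + 1846.405 = 8217.4050 km = 8.217405e+06 m
v = sqrt(mu/r) = sqrt(3.986e14 / 8.217405e+06) = 6964.6822 m/s = 6.9647 km/s

6.9647 km/s


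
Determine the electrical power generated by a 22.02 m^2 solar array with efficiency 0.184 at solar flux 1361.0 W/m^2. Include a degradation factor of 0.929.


P = area * eta * S * degradation
P = 22.02 * 0.184 * 1361.0 * 0.929
P = 5122.8186 W

5122.8186 W


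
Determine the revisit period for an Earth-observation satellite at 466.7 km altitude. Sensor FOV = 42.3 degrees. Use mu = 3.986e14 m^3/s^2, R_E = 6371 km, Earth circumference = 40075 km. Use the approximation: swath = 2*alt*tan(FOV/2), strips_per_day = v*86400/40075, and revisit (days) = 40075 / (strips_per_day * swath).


swath = 2*466.7*tan(0.3691371) = 361.1052 km
v = sqrt(mu/r) = 7635.0806 m/s = 7.6351 km/s
strips/day = v*86400/40075 = 7.6351*86400/40075 = 16.4609
coverage/day = strips * swath = 16.4609 * 361.1052 = 5944.1206 km
revisit = 40075 / 5944.1206 = 6.7420 days

6.7420 days


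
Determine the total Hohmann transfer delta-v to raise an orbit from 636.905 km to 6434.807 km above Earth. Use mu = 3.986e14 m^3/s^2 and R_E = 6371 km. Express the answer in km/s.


r1 = 7007.9050 km = 7.007905e+06 m
r2 = 12805.8070 km = 1.2805807e+07 m
dv1 = sqrt(mu/r1)*(sqrt(2*r2/(r1+r2)) - 1) = 1032.7336 m/s
dv2 = sqrt(mu/r2)*(1 - sqrt(2*r1/(r1+r2))) = 886.7529 m/s
total dv = |dv1| + |dv2| = 1032.7336 + 886.7529 = 1919.4865 m/s = 1.9195 km/s

1.9195 km/s


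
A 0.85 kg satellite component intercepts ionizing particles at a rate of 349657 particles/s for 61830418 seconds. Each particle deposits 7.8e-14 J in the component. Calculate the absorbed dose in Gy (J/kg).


Total energy deposited = rate * time * E_per
  = 349657 * 61830418 * 7.8e-14 = 1.6863 J
Dose = E_total / mass = 1.6863 / 0.85
Dose = 1.9839 Gy

1.9839 Gy


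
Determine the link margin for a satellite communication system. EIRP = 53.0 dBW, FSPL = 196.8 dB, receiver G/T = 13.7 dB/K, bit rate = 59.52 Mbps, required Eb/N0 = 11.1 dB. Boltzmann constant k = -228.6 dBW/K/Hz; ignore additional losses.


C/N0 = EIRP - FSPL + G/T - k = 53.0 - 196.8 + 13.7 - (-228.6)
C/N0 = 98.5000 dB-Hz
R_b = 59.52 Mbps = 5.952e+07 bps -> 10*log10(R_b) = 77.7466 dB-Hz
Eb/N0 = C/N0 - 10*log10(R_b) = 98.5000 - 77.7466 = 20.7534 dB
Margin = Eb/N0 - Eb/N0_req = 20.7534 - 11.1 = 9.6534 dB (link closes)

9.6534 dB


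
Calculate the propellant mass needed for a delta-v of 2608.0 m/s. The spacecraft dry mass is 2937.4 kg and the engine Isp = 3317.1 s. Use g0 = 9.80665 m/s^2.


ve = Isp * g0 = 3317.1 * 9.80665 = 32529.638715 m/s
mass ratio = exp(dv/ve) = exp(2608.0/32529.638715) = 1.08347454
m_prop = m_dry * (mr - 1) = 2937.4 * (1.08347454 - 1)
m_prop = 245.1981 kg

245.1981 kg
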